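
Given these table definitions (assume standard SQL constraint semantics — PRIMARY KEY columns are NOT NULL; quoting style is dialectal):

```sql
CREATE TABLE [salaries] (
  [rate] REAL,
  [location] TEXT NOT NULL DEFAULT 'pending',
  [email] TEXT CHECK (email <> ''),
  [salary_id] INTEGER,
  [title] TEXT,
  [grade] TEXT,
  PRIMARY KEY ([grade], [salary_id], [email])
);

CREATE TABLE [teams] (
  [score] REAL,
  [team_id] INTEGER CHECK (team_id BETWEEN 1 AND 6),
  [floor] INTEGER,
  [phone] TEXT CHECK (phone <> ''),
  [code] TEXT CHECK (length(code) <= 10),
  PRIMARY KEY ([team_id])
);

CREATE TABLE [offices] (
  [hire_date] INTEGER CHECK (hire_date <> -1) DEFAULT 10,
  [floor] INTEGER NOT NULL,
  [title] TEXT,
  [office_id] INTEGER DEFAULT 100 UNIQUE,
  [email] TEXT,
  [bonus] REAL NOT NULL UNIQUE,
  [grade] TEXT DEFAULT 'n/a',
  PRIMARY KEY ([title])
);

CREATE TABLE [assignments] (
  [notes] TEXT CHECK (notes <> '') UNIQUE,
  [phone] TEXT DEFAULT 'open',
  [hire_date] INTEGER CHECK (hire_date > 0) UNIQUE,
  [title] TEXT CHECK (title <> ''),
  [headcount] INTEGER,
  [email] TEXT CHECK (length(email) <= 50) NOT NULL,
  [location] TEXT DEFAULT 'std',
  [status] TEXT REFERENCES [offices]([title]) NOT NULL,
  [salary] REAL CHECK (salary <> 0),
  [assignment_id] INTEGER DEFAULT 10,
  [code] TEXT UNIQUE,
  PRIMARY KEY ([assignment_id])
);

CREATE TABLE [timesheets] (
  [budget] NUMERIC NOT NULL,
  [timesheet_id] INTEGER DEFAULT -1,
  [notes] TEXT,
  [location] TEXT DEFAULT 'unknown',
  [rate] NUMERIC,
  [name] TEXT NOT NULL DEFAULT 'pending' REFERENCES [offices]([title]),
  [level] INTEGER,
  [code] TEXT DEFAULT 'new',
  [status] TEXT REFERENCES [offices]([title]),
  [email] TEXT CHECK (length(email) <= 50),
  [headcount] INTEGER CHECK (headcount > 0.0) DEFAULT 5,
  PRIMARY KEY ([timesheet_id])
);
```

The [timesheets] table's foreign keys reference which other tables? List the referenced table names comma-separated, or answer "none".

- name REFERENCES offices(title).
- status REFERENCES offices(title).

offices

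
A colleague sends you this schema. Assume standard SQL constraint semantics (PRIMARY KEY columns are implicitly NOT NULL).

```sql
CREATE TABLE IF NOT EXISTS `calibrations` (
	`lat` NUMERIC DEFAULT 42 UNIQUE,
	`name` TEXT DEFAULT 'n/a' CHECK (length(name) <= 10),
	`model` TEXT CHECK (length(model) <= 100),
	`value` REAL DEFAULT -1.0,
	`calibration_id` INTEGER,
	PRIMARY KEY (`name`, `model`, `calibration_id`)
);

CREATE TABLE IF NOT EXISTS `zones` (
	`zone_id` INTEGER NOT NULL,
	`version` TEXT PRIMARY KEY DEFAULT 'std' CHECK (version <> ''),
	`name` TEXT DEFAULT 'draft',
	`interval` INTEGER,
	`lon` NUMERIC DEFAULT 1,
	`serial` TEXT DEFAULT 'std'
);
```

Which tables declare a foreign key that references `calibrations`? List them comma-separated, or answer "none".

none

No REFERENCES clause anywhere in the schema names calibrations.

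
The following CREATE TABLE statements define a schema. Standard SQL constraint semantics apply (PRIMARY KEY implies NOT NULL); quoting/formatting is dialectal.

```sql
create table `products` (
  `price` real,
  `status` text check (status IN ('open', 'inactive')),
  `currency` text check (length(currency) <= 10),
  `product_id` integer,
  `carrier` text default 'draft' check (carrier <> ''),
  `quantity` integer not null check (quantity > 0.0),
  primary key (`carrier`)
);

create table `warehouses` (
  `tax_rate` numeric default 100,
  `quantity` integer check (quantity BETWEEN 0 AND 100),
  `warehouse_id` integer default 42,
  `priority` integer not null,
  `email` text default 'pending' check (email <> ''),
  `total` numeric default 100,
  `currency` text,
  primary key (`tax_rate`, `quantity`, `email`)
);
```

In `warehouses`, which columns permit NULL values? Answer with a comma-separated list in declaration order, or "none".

warehouse_id, total, currency

- tax_rate: part of the PRIMARY KEY, which implies NOT NULL → not nullable.
- quantity: part of the PRIMARY KEY, which implies NOT NULL → not nullable.
- warehouse_id: DEFAULT only fills an omitted column; an explicit NULL is still allowed → nullable.
- priority: declared NOT NULL → not nullable.
- email: part of the PRIMARY KEY, which implies NOT NULL → not nullable.
- total: DEFAULT only fills an omitted column; an explicit NULL is still allowed → nullable.
- currency: no NOT NULL constraint applies → nullable.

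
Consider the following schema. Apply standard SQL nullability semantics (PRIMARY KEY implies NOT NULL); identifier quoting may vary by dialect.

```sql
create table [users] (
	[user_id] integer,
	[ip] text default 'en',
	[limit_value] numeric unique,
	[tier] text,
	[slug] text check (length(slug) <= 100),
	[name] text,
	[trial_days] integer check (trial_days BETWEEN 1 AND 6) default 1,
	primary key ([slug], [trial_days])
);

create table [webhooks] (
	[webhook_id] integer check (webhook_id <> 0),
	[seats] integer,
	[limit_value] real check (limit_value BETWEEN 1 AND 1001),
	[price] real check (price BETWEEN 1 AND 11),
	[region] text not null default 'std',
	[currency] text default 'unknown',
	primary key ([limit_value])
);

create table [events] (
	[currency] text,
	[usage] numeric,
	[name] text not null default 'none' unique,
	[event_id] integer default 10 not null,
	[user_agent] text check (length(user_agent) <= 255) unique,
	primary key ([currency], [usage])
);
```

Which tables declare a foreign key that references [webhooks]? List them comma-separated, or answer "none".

No REFERENCES clause anywhere in the schema names webhooks.

none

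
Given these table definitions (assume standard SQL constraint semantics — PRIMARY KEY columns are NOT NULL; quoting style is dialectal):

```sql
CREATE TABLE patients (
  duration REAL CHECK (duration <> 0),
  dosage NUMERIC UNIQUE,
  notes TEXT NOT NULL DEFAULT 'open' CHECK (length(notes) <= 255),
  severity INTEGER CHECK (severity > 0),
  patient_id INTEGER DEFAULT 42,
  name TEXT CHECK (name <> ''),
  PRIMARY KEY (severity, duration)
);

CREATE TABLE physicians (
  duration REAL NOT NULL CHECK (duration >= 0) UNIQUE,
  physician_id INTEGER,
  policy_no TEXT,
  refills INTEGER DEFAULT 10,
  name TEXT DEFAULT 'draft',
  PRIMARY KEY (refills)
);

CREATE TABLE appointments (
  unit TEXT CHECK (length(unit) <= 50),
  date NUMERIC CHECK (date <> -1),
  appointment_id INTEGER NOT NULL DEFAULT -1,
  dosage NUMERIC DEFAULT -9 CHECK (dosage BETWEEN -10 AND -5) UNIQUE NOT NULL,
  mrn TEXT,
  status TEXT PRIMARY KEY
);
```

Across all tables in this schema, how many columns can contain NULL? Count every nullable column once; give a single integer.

patients: 3 nullable (dosage, patient_id, name — PK (severity, duration) and explicit NOT NULL columns excluded).
physicians: 3 nullable (physician_id, policy_no, name — PK (refills) and explicit NOT NULL columns excluded).
appointments: 3 nullable (unit, date, mrn — PK (status) and explicit NOT NULL columns excluded).
Total: 3 + 3 + 3 = 9.

9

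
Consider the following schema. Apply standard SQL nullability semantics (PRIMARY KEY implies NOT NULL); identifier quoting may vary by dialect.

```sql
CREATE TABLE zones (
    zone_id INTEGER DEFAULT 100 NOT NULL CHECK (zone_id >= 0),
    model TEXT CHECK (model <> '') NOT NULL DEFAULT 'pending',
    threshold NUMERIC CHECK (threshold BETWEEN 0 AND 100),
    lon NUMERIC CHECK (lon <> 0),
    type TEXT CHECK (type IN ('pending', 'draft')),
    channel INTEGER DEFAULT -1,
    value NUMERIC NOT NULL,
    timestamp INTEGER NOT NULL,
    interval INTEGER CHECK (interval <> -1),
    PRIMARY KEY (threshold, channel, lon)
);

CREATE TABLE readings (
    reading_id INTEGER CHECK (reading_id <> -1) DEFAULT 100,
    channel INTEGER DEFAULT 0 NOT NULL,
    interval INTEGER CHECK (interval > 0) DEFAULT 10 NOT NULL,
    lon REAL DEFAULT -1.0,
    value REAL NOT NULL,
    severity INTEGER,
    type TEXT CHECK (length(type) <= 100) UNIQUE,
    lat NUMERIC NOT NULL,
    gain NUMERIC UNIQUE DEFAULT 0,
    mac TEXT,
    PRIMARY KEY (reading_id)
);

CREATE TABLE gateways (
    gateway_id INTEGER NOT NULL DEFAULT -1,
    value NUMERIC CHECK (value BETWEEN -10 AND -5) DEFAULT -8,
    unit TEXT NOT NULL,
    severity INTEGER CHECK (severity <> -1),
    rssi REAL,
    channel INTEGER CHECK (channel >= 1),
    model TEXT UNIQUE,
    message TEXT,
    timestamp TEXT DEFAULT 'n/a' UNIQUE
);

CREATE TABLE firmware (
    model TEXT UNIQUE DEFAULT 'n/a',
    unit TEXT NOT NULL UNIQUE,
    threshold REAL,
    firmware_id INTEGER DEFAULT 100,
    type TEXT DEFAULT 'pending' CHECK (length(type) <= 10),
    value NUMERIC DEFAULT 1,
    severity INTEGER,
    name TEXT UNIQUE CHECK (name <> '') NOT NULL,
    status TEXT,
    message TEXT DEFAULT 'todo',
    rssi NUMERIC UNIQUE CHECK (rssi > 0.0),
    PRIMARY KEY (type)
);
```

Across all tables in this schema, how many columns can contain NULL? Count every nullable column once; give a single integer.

22

zones: 2 nullable (type, interval — PK (threshold, channel, lon) and explicit NOT NULL columns excluded).
readings: 5 nullable (lon, severity, type, gain, mac — PK (reading_id) and explicit NOT NULL columns excluded).
gateways: 7 nullable (value, severity, rssi, channel, model, message, timestamp — PK none and explicit NOT NULL columns excluded).
firmware: 8 nullable (model, threshold, firmware_id, value, severity, status, message, rssi — PK (type) and explicit NOT NULL columns excluded).
Total: 2 + 5 + 7 + 8 = 22.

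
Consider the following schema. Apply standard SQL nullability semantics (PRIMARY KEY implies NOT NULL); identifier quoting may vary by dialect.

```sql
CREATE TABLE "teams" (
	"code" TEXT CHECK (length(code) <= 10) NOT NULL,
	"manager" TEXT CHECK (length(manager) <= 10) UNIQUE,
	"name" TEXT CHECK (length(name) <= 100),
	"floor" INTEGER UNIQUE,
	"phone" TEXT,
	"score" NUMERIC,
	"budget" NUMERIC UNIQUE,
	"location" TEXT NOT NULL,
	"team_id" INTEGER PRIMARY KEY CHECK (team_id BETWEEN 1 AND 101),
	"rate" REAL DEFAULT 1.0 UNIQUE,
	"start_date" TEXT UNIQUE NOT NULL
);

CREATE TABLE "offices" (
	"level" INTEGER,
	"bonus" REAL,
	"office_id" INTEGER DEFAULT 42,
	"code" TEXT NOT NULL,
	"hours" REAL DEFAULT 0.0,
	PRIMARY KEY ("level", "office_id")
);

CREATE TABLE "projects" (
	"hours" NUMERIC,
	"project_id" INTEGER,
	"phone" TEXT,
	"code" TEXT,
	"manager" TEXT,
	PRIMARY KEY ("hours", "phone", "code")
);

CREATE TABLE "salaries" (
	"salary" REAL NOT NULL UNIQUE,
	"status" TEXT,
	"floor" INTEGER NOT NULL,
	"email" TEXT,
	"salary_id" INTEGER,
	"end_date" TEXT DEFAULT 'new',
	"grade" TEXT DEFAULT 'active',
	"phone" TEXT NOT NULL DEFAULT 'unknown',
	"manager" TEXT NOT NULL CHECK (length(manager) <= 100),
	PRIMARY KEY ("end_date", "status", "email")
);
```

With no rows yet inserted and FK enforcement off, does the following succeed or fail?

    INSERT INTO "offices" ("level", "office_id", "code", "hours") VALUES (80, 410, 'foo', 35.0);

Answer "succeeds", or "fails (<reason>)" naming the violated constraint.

succeeds

NOT NULL columns: code is supplied; level is supplied; office_id is supplied.
No constraint is violated.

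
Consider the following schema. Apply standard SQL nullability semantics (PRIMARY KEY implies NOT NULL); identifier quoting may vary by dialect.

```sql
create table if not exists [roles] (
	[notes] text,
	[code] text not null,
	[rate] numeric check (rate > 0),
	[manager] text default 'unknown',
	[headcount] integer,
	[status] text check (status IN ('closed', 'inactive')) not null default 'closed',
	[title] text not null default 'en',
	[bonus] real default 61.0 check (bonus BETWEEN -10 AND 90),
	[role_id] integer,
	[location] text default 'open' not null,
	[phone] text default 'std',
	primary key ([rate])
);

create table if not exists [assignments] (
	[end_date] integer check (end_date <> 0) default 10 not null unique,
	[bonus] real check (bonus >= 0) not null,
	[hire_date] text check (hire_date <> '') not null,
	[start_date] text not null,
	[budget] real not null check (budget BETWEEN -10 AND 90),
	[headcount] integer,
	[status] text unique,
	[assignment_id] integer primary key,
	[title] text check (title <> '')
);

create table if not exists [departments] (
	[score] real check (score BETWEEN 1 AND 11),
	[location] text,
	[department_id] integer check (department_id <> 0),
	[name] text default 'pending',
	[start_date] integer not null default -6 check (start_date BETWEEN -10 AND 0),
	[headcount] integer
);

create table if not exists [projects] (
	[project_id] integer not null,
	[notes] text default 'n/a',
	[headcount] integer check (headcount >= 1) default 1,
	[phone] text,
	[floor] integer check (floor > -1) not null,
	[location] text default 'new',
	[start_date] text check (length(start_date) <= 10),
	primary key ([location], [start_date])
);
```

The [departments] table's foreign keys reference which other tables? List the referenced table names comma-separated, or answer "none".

none

No column in departments has a REFERENCES clause.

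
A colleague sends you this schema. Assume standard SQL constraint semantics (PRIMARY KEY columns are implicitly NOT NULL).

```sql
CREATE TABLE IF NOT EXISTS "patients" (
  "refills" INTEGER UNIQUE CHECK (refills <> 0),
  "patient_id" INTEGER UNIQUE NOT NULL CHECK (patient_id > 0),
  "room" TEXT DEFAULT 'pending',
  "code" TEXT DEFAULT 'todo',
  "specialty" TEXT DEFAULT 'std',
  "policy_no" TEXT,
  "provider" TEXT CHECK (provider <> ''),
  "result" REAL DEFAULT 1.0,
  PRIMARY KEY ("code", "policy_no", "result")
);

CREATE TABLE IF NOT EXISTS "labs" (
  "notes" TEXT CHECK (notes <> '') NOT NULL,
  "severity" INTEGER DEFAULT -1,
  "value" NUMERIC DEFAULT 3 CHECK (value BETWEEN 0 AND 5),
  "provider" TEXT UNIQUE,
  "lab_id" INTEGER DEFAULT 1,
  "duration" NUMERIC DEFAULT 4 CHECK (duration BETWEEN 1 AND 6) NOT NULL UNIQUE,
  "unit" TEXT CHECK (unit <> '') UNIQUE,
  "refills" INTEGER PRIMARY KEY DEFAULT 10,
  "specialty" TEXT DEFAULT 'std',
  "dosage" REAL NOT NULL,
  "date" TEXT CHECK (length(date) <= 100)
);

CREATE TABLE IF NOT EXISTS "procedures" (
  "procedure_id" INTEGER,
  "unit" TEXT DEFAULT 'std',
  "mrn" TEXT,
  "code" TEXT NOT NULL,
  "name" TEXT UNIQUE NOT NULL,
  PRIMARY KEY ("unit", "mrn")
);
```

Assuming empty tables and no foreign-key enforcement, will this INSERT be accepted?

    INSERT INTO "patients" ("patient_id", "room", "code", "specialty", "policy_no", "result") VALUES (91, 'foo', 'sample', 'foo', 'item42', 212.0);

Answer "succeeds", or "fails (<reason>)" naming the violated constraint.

NOT NULL columns: code is supplied; patient_id is supplied; policy_no is supplied; result is supplied.
CHECK constraints: 91 satisfies (patient_id > 0).
No constraint is violated.

succeeds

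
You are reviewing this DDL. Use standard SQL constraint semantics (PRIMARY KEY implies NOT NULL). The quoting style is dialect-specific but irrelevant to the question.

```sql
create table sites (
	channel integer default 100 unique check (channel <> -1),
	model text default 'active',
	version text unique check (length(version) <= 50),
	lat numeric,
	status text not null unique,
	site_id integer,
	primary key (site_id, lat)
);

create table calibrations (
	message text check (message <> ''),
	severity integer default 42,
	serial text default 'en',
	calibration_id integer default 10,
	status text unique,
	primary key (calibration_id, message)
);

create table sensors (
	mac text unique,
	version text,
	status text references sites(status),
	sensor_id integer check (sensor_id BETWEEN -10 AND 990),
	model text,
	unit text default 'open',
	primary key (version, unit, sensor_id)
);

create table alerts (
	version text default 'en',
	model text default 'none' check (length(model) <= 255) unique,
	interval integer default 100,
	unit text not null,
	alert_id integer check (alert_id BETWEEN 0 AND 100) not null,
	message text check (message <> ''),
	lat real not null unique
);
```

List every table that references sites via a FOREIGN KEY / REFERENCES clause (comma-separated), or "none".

- sensors.status references sites(status).

sensors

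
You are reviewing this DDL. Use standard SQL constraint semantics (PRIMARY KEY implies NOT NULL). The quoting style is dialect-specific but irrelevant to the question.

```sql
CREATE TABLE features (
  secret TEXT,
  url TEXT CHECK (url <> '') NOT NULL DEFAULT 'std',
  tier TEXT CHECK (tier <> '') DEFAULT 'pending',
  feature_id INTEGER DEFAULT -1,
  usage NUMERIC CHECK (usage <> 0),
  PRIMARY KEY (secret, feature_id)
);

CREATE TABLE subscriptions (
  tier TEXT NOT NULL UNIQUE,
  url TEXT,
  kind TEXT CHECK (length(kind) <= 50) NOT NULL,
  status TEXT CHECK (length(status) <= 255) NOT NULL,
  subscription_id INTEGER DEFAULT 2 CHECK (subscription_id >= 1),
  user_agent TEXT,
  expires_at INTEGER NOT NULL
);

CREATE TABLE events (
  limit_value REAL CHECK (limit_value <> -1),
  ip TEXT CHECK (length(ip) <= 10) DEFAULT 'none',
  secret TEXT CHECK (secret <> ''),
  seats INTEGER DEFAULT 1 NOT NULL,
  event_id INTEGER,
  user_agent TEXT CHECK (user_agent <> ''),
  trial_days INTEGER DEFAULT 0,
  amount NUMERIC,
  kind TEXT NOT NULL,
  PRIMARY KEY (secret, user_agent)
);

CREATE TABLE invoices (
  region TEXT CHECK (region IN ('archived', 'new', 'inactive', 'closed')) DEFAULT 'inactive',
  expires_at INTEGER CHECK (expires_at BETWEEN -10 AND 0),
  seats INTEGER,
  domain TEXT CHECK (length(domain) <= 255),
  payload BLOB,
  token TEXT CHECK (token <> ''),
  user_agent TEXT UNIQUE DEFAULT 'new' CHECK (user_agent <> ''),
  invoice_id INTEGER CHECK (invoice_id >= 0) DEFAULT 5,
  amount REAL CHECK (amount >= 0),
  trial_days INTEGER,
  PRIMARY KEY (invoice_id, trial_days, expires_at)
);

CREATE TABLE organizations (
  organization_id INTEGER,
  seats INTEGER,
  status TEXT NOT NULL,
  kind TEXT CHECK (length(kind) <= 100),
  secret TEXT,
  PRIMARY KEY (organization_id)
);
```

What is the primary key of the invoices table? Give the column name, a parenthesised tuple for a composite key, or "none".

A table-level PRIMARY KEY clause names 3 columns: invoice_id, trial_days, expires_at.
This is a composite key — the combination is unique, not each column individually.

(invoice_id, trial_days, expires_at)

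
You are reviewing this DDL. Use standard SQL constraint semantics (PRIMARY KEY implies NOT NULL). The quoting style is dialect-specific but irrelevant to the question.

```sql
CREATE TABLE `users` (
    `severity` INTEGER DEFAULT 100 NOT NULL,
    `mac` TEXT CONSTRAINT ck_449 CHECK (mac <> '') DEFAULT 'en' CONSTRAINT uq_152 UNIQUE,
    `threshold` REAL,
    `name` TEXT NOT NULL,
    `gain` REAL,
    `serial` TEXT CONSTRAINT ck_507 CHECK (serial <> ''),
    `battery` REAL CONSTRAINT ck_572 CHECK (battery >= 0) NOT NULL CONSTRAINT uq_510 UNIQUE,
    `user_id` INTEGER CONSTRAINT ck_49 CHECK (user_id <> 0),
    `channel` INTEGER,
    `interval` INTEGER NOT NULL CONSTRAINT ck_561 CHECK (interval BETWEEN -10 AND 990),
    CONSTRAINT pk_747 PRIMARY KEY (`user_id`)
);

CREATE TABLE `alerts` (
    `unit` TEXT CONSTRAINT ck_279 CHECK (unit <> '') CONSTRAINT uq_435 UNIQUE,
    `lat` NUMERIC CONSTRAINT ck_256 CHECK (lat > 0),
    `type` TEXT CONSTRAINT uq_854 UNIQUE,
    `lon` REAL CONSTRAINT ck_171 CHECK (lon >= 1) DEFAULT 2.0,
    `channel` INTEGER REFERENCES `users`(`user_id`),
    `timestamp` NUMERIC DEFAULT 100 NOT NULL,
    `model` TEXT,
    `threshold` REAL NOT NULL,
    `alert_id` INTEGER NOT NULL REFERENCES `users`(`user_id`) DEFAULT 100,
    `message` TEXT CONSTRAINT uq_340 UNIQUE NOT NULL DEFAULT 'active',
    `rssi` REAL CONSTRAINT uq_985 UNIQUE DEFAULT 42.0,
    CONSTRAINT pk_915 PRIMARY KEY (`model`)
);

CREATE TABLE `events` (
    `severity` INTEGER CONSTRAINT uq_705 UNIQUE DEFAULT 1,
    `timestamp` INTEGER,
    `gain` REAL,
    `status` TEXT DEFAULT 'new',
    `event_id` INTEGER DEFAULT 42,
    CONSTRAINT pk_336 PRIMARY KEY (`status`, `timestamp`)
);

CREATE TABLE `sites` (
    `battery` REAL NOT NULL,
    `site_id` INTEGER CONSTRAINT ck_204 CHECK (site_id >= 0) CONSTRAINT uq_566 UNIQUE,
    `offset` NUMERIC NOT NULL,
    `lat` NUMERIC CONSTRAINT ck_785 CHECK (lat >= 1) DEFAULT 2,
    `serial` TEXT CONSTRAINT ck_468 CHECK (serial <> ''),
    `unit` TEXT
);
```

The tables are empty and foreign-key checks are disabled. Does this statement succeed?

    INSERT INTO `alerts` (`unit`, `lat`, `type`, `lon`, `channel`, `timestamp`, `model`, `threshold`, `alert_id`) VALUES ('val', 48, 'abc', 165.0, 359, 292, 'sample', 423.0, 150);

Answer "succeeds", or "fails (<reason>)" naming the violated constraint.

succeeds

NOT NULL columns: alert_id is supplied; message defaults to 'active'; model is supplied; threshold is supplied; timestamp is supplied.
CHECK constraints: 'val' satisfies (unit <> ''); 48 satisfies (lat > 0); 165.0 satisfies (lon >= 1).
No constraint is violated.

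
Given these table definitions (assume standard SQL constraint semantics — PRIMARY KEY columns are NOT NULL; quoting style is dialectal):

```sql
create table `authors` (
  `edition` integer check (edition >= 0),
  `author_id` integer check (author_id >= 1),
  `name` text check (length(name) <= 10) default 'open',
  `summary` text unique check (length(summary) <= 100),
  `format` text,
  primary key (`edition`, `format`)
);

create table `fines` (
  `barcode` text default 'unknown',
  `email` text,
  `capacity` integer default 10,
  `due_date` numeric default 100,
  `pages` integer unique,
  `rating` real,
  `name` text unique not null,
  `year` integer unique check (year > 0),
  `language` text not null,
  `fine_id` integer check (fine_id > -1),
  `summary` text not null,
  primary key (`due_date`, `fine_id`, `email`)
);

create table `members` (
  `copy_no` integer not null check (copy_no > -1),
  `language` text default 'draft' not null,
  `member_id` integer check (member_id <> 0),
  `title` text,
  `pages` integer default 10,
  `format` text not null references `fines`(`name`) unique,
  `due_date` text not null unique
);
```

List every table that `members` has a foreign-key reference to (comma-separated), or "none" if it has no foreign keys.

- format REFERENCES fines(name).

fines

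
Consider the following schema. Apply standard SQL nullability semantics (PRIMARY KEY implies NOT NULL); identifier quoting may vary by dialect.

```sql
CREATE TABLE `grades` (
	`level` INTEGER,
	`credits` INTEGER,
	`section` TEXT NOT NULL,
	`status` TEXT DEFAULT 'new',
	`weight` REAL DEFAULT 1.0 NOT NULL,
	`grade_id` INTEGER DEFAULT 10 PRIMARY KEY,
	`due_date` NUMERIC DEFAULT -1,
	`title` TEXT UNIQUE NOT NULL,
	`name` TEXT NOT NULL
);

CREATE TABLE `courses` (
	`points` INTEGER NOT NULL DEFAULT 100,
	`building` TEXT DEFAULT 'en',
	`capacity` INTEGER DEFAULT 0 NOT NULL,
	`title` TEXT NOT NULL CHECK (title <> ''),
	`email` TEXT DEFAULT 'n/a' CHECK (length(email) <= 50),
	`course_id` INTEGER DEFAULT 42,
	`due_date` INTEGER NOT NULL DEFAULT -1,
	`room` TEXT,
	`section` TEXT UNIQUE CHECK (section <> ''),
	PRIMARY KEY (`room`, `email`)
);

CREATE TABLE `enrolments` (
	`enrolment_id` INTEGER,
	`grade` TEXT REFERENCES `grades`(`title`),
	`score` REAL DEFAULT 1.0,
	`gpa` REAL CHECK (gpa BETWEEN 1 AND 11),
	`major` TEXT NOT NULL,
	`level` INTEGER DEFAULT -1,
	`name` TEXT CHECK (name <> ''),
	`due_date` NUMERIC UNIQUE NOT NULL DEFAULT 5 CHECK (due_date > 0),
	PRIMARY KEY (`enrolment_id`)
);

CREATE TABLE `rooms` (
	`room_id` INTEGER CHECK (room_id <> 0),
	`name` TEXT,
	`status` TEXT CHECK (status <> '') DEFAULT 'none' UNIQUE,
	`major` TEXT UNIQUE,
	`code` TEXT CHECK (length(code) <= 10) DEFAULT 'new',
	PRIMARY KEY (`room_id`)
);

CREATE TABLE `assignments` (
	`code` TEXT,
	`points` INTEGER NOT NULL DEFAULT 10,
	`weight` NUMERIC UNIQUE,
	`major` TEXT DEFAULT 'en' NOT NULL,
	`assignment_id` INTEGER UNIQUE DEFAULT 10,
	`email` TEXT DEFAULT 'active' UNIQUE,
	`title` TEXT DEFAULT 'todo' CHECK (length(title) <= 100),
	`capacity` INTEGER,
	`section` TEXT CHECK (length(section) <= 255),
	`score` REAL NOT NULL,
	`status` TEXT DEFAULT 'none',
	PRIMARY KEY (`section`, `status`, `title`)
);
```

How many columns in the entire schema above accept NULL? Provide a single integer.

grades: 4 nullable (level, credits, status, due_date — PK (grade_id) and explicit NOT NULL columns excluded).
courses: 3 nullable (building, course_id, section — PK (room, email) and explicit NOT NULL columns excluded).
enrolments: 5 nullable (grade, score, gpa, level, name — PK (enrolment_id) and explicit NOT NULL columns excluded).
rooms: 4 nullable (name, status, major, code — PK (room_id) and explicit NOT NULL columns excluded).
assignments: 5 nullable (code, weight, assignment_id, email, capacity — PK (section, status, title) and explicit NOT NULL columns excluded).
Total: 4 + 3 + 5 + 4 + 5 = 21.

21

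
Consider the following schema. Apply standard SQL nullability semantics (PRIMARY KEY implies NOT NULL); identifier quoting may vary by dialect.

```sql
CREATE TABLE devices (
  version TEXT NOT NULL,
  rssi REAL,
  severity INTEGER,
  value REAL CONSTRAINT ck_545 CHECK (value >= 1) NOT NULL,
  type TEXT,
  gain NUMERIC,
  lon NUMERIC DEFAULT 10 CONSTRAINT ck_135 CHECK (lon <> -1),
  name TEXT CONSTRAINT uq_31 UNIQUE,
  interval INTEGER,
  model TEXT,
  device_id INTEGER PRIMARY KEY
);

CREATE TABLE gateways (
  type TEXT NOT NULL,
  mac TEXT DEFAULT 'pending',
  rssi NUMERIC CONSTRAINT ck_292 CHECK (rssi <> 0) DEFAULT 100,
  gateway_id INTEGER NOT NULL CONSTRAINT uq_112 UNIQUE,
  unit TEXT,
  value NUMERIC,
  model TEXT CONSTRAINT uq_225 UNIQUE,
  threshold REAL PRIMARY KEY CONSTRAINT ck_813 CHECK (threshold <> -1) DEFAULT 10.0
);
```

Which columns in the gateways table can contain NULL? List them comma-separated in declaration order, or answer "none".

- type: declared NOT NULL → not nullable.
- mac: DEFAULT only fills an omitted column; an explicit NULL is still allowed → nullable.
- rssi: CHECK does not forbid NULL (a CHECK constraint passes when its expression is NULL) → nullable.
- gateway_id: declared NOT NULL → not nullable.
- unit: no NOT NULL constraint applies → nullable.
- value: no NOT NULL constraint applies → nullable.
- model: UNIQUE does not imply NOT NULL → nullable.
- threshold: part of the PRIMARY KEY, which implies NOT NULL → not nullable.

mac, rssi, unit, value, model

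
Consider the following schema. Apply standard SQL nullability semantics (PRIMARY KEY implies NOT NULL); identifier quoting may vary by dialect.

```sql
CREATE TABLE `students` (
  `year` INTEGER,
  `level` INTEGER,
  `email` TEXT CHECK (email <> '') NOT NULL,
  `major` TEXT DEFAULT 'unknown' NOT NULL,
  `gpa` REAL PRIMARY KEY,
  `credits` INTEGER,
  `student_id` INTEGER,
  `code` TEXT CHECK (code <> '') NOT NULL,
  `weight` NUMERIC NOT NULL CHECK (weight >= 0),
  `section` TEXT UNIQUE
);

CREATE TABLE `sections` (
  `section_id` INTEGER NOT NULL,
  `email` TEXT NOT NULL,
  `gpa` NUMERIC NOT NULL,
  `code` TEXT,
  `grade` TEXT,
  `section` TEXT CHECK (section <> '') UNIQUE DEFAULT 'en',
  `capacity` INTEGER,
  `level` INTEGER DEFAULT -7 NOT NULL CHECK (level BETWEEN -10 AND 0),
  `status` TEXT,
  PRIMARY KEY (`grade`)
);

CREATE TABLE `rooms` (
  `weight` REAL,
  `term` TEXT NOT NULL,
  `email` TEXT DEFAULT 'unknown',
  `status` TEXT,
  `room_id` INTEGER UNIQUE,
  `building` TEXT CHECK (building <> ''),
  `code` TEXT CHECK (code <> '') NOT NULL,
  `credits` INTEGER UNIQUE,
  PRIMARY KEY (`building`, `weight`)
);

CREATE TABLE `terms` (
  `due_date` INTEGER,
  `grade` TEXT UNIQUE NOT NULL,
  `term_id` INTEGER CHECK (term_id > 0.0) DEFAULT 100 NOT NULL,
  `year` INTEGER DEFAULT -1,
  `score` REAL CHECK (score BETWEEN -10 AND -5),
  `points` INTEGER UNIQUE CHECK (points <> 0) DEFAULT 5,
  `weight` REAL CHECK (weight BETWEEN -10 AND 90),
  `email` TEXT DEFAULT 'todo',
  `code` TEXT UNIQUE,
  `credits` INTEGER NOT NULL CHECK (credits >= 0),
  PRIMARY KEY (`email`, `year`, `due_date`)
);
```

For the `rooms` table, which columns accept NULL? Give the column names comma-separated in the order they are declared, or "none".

email, status, room_id, credits

- weight: part of the PRIMARY KEY, which implies NOT NULL → not nullable.
- term: declared NOT NULL → not nullable.
- email: DEFAULT only fills an omitted column; an explicit NULL is still allowed → nullable.
- status: no NOT NULL constraint applies → nullable.
- room_id: UNIQUE does not imply NOT NULL → nullable.
- building: part of the PRIMARY KEY, which implies NOT NULL → not nullable.
- code: declared NOT NULL → not nullable.
- credits: UNIQUE does not imply NOT NULL → nullable.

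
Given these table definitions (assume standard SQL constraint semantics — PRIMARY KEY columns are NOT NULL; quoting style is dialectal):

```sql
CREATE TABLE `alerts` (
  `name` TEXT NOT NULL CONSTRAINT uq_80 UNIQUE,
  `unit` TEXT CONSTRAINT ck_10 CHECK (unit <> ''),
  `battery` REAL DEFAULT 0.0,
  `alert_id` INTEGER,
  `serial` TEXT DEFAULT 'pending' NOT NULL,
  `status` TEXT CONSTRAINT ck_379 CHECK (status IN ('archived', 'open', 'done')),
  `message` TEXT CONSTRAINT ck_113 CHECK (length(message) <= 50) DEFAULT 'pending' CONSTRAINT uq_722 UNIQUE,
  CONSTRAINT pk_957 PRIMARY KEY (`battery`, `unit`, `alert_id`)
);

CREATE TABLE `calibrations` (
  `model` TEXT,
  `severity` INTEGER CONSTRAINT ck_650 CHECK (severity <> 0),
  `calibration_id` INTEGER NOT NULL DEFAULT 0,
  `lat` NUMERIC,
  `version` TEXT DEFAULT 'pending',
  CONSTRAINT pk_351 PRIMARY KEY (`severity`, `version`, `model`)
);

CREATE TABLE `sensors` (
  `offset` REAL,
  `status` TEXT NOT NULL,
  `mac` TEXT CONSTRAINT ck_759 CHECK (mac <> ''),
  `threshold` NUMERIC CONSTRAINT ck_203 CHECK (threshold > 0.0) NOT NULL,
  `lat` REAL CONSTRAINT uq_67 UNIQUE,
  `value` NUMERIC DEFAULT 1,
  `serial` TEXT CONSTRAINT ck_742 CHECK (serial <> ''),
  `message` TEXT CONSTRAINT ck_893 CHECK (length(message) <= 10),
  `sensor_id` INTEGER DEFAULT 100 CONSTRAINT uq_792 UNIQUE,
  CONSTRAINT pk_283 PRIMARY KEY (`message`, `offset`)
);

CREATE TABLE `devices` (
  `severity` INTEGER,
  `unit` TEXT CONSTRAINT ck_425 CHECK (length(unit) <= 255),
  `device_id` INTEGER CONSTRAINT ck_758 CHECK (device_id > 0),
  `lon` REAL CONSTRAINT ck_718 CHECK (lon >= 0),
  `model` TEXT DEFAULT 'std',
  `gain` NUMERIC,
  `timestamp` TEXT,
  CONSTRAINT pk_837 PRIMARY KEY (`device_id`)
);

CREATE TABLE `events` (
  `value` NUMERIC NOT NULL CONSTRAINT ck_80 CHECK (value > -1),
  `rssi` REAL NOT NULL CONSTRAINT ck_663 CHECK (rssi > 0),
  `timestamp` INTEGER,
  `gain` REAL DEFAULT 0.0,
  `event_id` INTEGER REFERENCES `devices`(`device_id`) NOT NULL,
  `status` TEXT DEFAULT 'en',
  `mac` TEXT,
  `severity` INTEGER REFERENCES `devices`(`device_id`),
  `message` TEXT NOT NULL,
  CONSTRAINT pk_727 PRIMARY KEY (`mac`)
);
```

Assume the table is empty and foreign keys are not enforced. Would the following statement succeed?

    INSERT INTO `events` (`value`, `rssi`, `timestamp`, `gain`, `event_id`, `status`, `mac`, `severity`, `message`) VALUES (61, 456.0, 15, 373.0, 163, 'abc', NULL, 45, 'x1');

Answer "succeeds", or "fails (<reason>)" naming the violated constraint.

mac is explicitly set to NULL, but mac is part of the PRIMARY KEY (implied NOT NULL).

fails (NOT NULL on mac)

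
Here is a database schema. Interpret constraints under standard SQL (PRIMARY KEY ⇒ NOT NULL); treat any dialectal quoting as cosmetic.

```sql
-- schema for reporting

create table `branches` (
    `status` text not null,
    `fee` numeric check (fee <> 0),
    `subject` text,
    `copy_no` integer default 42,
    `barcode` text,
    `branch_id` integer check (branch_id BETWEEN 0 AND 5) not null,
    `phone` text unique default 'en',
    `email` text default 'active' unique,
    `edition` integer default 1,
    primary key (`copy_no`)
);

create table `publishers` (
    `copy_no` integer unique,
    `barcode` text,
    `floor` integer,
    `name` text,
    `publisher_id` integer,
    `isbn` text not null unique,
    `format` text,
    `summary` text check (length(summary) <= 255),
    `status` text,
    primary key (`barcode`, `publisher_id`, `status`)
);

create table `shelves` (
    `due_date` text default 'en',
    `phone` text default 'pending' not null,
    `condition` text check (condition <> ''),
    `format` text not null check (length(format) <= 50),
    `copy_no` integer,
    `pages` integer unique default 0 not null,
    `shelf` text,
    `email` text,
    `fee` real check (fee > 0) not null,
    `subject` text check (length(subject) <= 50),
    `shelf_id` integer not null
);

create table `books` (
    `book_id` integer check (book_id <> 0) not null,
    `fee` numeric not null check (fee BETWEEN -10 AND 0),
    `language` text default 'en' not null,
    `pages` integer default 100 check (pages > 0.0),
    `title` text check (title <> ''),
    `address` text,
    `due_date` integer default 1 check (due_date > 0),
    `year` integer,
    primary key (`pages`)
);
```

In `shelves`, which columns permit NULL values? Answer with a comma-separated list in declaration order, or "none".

- due_date: DEFAULT only fills an omitted column; an explicit NULL is still allowed → nullable.
- phone: declared NOT NULL → not nullable.
- condition: CHECK does not forbid NULL (a CHECK constraint passes when its expression is NULL) → nullable.
- format: declared NOT NULL → not nullable.
- copy_no: no NOT NULL constraint applies → nullable.
- pages: declared NOT NULL → not nullable.
- shelf: no NOT NULL constraint applies → nullable.
- email: no NOT NULL constraint applies → nullable.
- fee: declared NOT NULL → not nullable.
- subject: CHECK does not forbid NULL (a CHECK constraint passes when its expression is NULL) → nullable.
- shelf_id: declared NOT NULL → not nullable.

due_date, condition, copy_no, shelf, email, subject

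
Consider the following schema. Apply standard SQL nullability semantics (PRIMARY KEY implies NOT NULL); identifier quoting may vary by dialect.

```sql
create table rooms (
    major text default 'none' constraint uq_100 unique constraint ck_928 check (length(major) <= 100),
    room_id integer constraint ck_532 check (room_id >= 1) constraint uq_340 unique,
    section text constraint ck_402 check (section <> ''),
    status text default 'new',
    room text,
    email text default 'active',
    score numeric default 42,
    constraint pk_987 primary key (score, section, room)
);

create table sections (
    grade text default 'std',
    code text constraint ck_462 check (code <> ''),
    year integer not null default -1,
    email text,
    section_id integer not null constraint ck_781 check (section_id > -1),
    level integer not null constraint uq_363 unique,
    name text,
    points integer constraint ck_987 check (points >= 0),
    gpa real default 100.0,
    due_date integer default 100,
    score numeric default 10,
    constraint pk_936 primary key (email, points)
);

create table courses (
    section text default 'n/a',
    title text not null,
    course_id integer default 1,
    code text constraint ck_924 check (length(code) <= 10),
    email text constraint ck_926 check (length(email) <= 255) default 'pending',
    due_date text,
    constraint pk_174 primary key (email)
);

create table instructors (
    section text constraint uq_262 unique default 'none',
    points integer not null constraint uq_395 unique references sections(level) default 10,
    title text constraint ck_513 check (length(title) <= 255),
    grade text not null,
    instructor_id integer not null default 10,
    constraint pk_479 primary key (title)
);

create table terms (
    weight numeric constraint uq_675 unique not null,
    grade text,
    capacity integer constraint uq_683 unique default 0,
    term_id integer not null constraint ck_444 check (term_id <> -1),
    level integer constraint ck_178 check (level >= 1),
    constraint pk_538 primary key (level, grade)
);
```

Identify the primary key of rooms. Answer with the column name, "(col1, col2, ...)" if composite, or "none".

A table-level PRIMARY KEY clause names 3 columns: score, section, room.
This is a composite key — the combination is unique, not each column individually.

(score, section, room)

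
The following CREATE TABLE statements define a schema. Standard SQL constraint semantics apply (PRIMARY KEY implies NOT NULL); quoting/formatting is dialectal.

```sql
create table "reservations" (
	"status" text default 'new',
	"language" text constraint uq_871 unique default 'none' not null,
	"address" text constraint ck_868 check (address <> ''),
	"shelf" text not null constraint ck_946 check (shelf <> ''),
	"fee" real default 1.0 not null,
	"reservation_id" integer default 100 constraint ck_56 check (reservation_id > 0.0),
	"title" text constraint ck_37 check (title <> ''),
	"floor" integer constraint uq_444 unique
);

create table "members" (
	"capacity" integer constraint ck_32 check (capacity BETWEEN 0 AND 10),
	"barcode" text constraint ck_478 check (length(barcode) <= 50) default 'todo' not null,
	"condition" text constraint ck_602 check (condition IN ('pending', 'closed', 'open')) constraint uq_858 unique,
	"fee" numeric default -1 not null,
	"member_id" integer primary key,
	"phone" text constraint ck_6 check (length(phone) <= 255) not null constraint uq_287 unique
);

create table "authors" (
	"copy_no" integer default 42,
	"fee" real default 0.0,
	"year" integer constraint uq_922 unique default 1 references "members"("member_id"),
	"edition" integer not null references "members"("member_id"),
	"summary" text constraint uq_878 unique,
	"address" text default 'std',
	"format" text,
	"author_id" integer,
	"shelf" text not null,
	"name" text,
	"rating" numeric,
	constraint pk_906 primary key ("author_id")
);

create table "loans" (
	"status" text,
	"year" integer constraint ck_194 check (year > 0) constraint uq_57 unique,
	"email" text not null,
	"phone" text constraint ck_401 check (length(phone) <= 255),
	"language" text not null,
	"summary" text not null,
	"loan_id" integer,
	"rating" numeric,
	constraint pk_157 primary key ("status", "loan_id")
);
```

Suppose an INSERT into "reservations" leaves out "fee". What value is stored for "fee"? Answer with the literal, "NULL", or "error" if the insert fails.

fee has an explicit DEFAULT 1.0.
When the column is omitted from an INSERT, that default is used.

1.0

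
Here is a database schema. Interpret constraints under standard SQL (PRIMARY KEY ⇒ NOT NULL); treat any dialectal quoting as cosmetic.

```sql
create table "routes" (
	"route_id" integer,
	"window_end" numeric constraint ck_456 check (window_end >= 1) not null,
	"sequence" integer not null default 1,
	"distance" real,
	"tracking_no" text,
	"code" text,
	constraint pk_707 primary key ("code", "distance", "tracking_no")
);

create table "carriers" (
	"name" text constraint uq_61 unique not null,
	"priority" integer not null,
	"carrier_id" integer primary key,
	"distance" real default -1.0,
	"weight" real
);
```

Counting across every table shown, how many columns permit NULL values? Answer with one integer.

3

routes: 1 nullable (route_id — PK (code, distance, tracking_no) and explicit NOT NULL columns excluded).
carriers: 2 nullable (distance, weight — PK (carrier_id) and explicit NOT NULL columns excluded).
Total: 1 + 2 = 3.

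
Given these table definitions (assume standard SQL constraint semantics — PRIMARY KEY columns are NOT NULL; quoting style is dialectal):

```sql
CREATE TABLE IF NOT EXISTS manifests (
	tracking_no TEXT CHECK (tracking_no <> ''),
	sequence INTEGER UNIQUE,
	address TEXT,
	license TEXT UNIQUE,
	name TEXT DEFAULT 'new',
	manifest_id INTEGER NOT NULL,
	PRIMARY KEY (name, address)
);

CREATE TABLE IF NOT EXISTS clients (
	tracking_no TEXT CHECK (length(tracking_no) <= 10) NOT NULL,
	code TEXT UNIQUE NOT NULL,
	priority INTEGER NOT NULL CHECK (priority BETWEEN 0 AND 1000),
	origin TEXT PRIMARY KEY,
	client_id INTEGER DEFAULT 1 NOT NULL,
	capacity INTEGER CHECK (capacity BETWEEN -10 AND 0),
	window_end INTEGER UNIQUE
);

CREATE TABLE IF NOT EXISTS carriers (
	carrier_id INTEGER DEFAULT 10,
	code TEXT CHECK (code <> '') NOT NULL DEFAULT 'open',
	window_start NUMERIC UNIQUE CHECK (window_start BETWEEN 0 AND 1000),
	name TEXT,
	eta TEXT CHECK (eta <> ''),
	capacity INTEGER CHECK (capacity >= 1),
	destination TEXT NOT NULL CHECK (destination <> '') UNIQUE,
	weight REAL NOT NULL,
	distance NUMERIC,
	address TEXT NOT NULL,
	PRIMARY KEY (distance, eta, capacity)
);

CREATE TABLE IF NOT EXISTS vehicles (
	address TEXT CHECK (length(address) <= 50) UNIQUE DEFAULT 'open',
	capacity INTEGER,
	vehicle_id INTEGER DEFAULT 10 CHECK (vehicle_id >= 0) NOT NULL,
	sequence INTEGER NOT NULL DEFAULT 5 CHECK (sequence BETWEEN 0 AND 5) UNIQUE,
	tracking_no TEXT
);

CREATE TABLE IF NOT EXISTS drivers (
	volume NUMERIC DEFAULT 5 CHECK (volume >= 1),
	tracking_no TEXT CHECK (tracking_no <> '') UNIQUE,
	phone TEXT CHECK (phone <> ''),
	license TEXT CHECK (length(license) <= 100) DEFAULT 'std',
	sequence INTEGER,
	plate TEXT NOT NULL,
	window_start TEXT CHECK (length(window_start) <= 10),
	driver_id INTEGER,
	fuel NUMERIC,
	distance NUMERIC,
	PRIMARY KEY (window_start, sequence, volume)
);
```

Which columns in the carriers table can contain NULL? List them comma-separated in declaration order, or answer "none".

- carrier_id: DEFAULT only fills an omitted column; an explicit NULL is still allowed → nullable.
- code: declared NOT NULL → not nullable.
- window_start: CHECK does not forbid NULL (a CHECK constraint passes when its expression is NULL) → nullable.
- name: no NOT NULL constraint applies → nullable.
- eta: part of the PRIMARY KEY, which implies NOT NULL → not nullable.
- capacity: part of the PRIMARY KEY, which implies NOT NULL → not nullable.
- destination: declared NOT NULL → not nullable.
- weight: declared NOT NULL → not nullable.
- distance: part of the PRIMARY KEY, which implies NOT NULL → not nullable.
- address: declared NOT NULL → not nullable.

carrier_id, window_start, name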